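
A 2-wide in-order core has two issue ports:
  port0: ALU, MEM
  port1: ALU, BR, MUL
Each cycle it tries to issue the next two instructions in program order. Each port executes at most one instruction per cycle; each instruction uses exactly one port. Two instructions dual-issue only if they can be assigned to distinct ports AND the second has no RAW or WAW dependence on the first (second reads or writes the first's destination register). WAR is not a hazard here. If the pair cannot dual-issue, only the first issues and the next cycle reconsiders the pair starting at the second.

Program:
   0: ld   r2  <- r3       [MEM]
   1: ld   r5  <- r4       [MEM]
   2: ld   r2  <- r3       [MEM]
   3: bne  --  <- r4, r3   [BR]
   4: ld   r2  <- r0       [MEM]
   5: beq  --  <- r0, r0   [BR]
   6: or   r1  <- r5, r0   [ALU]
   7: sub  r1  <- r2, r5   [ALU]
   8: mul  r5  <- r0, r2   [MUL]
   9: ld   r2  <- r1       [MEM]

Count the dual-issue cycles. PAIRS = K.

PAIRS = 3

[0] i0  ld  -- no-port MEM/MEM
[1] i1  ld  -- no-port MEM/MEM
[2] i2,i3  ld/bne  -- dual
[3] i4,i5  ld/beq  -- dual
[4] i6  or  -- WAW r1
[5] i7,i8  sub/mul  -- dual
[6] i9  ld  -- tail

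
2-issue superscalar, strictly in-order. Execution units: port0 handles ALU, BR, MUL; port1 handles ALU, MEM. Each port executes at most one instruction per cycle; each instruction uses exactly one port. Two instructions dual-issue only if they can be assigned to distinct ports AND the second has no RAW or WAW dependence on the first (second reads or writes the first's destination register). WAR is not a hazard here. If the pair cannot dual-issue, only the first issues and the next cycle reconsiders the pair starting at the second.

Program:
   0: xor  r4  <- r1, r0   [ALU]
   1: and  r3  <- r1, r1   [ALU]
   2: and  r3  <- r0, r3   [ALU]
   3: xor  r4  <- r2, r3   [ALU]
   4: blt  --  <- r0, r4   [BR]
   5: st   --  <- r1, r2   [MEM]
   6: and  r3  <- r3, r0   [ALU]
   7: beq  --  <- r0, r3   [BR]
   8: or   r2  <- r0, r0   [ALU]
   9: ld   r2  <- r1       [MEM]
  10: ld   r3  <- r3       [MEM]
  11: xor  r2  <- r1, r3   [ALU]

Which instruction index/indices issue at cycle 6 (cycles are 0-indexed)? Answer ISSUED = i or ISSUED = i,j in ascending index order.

#0 head=0: xor.ALU+and.ALU i0,i1 pair
#1 head=2: and.ALU i2 RAW r3
#2 head=3: xor.ALU i3 RAW r4
#3 head=4: blt.BR+st.MEM i4,i5 pair
#4 head=6: and.ALU i6 RAW r3
#5 head=7: beq.BR+or.ALU i7,i8 pair
#6 head=9: ld.MEM i9 no-port MEM/MEM
#7 head=10: ld.MEM i10 RAW r3
#8 head=11: xor.ALU i11 tail

ISSUED = 9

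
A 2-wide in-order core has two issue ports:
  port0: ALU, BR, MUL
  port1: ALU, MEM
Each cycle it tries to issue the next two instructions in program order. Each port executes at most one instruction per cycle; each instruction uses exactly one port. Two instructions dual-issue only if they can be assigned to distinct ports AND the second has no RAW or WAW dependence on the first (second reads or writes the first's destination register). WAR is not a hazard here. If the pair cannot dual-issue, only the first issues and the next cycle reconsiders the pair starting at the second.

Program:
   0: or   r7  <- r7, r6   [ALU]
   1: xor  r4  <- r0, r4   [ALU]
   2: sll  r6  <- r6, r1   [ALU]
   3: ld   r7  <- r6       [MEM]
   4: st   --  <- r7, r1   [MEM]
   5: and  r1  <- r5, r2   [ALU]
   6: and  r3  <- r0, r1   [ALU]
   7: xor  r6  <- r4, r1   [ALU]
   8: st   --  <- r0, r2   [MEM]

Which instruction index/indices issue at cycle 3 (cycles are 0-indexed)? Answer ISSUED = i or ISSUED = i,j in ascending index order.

ISSUED = 4,5

t=0 i0/i1:or.ALU xor.ALU ; pair
t=1 i2:sll.ALU ; RAW r6
t=2 i3:ld.MEM ; no-port MEM/MEM
t=3 i4/i5:st.MEM and.ALU ; pair
t=4 i6/i7:and.ALU xor.ALU ; pair
t=5 i8:st.MEM ; tail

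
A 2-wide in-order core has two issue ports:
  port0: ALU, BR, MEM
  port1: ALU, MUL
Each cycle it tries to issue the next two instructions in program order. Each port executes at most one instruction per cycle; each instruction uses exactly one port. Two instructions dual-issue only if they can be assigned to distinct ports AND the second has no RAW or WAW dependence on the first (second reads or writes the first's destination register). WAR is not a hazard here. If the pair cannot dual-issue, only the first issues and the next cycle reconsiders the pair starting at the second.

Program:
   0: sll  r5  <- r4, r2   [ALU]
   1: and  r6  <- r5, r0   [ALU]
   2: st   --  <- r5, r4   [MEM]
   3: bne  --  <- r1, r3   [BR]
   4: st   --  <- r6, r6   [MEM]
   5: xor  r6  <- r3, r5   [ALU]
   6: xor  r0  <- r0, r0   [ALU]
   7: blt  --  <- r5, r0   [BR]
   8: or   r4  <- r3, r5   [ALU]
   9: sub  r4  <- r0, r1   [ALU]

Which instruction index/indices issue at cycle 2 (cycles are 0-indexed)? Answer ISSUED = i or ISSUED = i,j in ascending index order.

[0] i0  sll.ALU  -- RAW r5
[1] i1/i2  and.ALU/st.MEM  -- pair
[2] i3  bne.BR  -- no-port BR/MEM
[3] i4/i5  st.MEM/xor.ALU  -- pair
[4] i6  xor.ALU  -- RAW r0
[5] i7/i8  blt.BR/or.ALU  -- pair
[6] i9  sub.ALU  -- tail

ISSUED = 3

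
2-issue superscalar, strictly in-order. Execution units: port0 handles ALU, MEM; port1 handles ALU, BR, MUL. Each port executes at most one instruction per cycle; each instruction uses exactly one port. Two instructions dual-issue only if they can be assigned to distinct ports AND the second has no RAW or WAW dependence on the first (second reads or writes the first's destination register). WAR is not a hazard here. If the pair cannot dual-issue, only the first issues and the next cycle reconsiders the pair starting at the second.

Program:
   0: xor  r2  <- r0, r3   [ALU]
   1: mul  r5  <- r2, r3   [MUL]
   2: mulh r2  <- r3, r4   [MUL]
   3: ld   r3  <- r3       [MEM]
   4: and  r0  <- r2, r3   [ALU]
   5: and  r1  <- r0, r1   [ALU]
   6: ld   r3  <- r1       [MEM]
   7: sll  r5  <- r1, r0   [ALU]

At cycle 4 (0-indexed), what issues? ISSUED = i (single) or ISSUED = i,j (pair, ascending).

ISSUED = 5

#0 head=0: xor.ALU i0 RAW r2
#1 head=1: mul.MUL i1 no-port MUL/MUL
#2 head=2: mulh.MUL;ld.MEM i2+i3 pair
#3 head=4: and.ALU i4 RAW r0
#4 head=5: and.ALU i5 RAW r1
#5 head=6: ld.MEM;sll.ALU i6+i7 pair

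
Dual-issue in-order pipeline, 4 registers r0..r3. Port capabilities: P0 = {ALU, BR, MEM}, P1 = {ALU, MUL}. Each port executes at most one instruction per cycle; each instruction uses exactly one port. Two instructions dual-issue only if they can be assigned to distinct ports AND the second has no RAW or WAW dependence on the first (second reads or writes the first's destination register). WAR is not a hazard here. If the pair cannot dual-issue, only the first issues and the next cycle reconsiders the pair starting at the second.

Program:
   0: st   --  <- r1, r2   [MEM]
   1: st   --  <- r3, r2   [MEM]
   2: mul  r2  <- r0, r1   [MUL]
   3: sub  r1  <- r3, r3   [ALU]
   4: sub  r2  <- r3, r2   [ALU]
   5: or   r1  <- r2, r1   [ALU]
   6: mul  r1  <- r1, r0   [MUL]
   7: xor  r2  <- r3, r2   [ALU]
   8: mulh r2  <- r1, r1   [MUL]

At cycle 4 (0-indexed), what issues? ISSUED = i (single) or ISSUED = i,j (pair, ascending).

0. st @i0  | no-port MEM/MEM
1. st;mul @i1,i2  | pair
2. sub;sub @i3,i4  | pair
3. or @i5  | RAW+WAW r1
4. mul;xor @i6,i7  | pair
5. mulh @i8  | tail

ISSUED = 6,7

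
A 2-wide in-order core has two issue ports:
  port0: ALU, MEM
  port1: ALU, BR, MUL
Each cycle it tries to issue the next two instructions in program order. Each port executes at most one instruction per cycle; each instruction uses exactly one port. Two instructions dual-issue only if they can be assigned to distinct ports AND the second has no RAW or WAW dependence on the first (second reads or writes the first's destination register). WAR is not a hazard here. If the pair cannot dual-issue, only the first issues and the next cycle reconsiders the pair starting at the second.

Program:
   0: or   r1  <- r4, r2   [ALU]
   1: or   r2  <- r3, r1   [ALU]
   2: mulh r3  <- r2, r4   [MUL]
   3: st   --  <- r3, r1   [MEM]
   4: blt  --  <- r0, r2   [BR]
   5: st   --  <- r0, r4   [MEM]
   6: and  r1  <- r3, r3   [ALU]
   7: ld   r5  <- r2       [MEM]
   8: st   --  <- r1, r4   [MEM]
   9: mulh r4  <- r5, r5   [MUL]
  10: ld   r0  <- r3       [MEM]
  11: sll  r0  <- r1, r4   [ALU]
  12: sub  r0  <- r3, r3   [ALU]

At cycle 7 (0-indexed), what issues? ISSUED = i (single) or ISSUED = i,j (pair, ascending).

t=0 i0:or.ALU ; RAW r1
t=1 i1:or.ALU ; RAW r2
t=2 i2:mulh.MUL ; RAW r3
t=3 i3+i4:st.MEM+blt.BR ; 2-wide
t=4 i5+i6:st.MEM+and.ALU ; 2-wide
t=5 i7:ld.MEM ; no-port MEM/MEM
t=6 i8+i9:st.MEM+mulh.MUL ; 2-wide
t=7 i10:ld.MEM ; WAW r0
t=8 i11:sll.ALU ; WAW r0
t=9 i12:sub.ALU ; tail

ISSUED = 10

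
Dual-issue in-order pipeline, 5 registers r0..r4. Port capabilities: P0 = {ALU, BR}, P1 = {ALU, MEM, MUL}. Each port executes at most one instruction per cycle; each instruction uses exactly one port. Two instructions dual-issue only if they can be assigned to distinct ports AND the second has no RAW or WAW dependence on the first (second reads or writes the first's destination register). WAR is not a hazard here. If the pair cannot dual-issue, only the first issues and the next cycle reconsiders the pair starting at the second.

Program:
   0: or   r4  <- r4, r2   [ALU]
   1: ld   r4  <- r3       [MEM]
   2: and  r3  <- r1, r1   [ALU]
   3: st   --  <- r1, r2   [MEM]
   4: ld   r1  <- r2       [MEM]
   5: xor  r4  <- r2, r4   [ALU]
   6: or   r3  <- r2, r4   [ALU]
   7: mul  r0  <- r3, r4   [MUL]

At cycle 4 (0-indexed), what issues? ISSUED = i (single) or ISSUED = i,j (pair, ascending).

t=0 i0:or ; WAW r4
t=1 i1,i2:ld and ; dual
t=2 i3:st ; no-port MEM/MEM
t=3 i4,i5:ld xor ; dual
t=4 i6:or ; RAW r3
t=5 i7:mul ; tail

ISSUED = 6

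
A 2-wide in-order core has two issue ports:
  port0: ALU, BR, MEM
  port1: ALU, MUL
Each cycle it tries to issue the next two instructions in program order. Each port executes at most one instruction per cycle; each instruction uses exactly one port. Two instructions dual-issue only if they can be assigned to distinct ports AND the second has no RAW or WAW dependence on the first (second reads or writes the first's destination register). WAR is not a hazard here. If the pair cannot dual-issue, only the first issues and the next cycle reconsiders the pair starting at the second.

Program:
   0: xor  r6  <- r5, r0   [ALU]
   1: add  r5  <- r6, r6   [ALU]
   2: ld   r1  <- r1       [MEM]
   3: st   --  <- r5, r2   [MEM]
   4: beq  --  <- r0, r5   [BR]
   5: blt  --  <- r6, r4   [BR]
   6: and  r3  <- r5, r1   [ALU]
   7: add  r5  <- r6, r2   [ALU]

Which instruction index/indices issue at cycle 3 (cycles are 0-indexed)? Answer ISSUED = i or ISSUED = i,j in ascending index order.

ISSUED = 4

[0] i0  xor  -- RAW r6
[1] i1,i2  add ld  -- pair
[2] i3  st  -- no-port MEM/BR
[3] i4  beq  -- no-port BR/BR
[4] i5,i6  blt and  -- pair
[5] i7  add  -- tail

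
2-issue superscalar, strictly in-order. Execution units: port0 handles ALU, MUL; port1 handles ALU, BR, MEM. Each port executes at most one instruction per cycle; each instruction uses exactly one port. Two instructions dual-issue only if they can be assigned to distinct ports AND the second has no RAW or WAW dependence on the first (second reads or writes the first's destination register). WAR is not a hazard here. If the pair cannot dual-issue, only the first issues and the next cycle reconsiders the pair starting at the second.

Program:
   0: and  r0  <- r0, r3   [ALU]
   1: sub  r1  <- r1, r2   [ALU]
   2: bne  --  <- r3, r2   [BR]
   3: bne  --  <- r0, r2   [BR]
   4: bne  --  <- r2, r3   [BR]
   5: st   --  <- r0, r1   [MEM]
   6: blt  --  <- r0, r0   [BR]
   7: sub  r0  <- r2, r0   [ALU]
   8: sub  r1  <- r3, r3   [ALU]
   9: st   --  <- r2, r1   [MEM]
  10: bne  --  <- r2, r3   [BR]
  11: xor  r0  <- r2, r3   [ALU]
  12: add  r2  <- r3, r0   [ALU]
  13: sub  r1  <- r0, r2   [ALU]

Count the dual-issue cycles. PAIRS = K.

  cy0 -> i0/i1 (and sub) dual
  cy1 -> i2 (bne) no-port BR/BR
  cy2 -> i3 (bne) no-port BR/BR
  cy3 -> i4 (bne) no-port BR/MEM
  cy4 -> i5 (st) no-port MEM/BR
  cy5 -> i6/i7 (blt sub) dual
  cy6 -> i8 (sub) RAW r1
  cy7 -> i9 (st) no-port MEM/BR
  cy8 -> i10/i11 (bne xor) dual
  cy9 -> i12 (add) RAW r2
  cy10 -> i13 (sub) tail

PAIRS = 3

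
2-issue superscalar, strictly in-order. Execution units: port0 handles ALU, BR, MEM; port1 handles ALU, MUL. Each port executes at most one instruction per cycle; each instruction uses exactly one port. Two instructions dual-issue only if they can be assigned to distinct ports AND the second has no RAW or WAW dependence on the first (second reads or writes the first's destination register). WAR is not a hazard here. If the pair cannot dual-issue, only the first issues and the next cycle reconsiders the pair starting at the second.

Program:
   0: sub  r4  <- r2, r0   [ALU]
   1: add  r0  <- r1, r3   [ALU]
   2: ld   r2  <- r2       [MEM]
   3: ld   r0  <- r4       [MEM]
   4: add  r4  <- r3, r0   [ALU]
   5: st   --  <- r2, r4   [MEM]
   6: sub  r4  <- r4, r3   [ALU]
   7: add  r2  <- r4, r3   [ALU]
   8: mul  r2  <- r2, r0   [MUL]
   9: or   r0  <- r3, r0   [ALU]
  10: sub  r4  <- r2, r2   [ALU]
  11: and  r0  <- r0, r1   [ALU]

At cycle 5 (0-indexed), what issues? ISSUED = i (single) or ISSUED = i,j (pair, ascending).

ISSUED = 7

[0] i0+i1  sub.ALU;add.ALU  -- dual
[1] i2  ld.MEM  -- no-port MEM/MEM
[2] i3  ld.MEM  -- RAW r0
[3] i4  add.ALU  -- RAW r4
[4] i5+i6  st.MEM;sub.ALU  -- dual
[5] i7  add.ALU  -- RAW+WAW r2
[6] i8+i9  mul.MUL;or.ALU  -- dual
[7] i10+i11  sub.ALU;and.ALU  -- dual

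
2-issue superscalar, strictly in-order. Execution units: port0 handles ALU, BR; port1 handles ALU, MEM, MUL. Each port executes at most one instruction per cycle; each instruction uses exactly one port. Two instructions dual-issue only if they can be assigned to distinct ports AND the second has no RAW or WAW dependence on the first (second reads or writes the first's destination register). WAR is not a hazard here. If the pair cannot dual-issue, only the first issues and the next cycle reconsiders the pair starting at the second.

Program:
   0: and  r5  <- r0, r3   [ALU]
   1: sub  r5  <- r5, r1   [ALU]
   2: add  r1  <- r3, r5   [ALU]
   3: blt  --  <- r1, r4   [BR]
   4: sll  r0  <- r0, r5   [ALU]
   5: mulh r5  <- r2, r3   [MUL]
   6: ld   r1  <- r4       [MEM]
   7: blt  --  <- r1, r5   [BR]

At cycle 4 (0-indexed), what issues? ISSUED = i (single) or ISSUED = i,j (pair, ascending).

ISSUED = 5

0. and.ALU @i0  | RAW+WAW r5
1. sub.ALU @i1  | RAW r5
2. add.ALU @i2  | RAW r1
3. blt.BR sll.ALU @i3+i4  | dual
4. mulh.MUL @i5  | no-port MUL/MEM
5. ld.MEM @i6  | RAW r1
6. blt.BR @i7  | tail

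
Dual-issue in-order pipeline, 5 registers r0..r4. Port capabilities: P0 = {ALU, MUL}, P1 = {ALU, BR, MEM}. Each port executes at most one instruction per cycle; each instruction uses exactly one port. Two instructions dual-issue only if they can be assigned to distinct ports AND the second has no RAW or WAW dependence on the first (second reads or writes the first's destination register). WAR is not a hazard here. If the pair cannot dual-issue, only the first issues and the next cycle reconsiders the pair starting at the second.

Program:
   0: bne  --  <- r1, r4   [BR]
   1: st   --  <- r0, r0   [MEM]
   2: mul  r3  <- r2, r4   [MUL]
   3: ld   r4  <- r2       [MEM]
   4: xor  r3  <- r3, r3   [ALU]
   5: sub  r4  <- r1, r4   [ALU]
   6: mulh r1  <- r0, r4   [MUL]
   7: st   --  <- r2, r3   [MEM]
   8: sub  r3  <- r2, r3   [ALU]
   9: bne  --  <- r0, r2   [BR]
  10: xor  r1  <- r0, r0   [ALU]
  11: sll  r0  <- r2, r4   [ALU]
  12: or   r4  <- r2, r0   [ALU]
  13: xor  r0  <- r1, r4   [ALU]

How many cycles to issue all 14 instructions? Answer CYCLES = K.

c0: i0 bne.BR  no-port BR/MEM
c1: i1&i2 st.MEM+mul.MUL  dual
c2: i3&i4 ld.MEM+xor.ALU  dual
c3: i5 sub.ALU  RAW r4
c4: i6&i7 mulh.MUL+st.MEM  dual
c5: i8&i9 sub.ALU+bne.BR  dual
c6: i10&i11 xor.ALU+sll.ALU  dual
c7: i12 or.ALU  RAW r4
c8: i13 xor.ALU  tail

CYCLES = 9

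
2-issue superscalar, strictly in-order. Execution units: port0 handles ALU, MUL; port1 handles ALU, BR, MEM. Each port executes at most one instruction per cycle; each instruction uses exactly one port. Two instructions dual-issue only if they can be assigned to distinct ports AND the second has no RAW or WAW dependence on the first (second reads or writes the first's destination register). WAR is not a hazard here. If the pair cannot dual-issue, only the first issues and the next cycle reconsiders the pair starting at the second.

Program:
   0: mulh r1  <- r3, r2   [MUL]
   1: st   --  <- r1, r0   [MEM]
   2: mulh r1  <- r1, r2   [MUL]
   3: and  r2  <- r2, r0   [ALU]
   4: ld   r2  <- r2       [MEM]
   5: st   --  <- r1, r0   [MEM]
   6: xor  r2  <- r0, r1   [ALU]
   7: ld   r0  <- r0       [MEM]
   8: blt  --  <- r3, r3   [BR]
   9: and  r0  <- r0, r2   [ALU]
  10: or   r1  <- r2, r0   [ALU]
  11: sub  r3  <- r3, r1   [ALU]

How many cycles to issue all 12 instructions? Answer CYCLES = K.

t=0 i0:mulh.MUL ; RAW r1
t=1 i1+i2:st.MEM mulh.MUL ; dual
t=2 i3:and.ALU ; RAW+WAW r2
t=3 i4:ld.MEM ; no-port MEM/MEM
t=4 i5+i6:st.MEM xor.ALU ; dual
t=5 i7:ld.MEM ; no-port MEM/BR
t=6 i8+i9:blt.BR and.ALU ; dual
t=7 i10:or.ALU ; RAW r1
t=8 i11:sub.ALU ; tail

CYCLES = 9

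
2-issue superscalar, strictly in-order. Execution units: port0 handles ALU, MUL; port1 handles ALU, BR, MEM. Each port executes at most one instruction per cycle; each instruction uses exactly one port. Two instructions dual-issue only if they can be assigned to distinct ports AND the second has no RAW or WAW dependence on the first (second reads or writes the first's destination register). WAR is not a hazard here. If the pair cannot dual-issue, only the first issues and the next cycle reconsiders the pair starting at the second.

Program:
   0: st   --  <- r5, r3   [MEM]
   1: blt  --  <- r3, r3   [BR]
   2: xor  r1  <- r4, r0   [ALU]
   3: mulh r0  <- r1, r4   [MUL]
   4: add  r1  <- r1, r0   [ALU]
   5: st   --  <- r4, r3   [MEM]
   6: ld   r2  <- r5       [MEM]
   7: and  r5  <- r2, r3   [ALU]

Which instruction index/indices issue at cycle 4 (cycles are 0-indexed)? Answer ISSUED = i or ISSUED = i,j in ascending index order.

ISSUED = 6

#0 head=0: st.MEM i0 no-port MEM/BR
#1 head=1: blt.BR;xor.ALU i1/i2 2-wide
#2 head=3: mulh.MUL i3 RAW r0
#3 head=4: add.ALU;st.MEM i4/i5 2-wide
#4 head=6: ld.MEM i6 RAW r2
#5 head=7: and.ALU i7 tail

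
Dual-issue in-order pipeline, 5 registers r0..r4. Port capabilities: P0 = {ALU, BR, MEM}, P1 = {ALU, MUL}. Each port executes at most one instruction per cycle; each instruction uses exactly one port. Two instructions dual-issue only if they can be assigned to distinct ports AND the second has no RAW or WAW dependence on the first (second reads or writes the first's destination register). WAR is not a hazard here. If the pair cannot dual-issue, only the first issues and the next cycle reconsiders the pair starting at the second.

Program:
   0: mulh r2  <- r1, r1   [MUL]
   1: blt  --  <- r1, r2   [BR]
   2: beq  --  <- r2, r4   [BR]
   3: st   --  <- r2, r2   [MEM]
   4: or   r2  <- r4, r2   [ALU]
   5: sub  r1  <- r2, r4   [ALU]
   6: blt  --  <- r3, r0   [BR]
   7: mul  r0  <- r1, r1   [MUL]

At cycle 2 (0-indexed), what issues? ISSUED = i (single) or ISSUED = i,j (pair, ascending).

#0 head=0: mulh.MUL i0 RAW r2
#1 head=1: blt.BR i1 no-port BR/BR
#2 head=2: beq.BR i2 no-port BR/MEM
#3 head=3: st.MEM+or.ALU i3+i4 dual
#4 head=5: sub.ALU+blt.BR i5+i6 dual
#5 head=7: mul.MUL i7 tail

ISSUED = 2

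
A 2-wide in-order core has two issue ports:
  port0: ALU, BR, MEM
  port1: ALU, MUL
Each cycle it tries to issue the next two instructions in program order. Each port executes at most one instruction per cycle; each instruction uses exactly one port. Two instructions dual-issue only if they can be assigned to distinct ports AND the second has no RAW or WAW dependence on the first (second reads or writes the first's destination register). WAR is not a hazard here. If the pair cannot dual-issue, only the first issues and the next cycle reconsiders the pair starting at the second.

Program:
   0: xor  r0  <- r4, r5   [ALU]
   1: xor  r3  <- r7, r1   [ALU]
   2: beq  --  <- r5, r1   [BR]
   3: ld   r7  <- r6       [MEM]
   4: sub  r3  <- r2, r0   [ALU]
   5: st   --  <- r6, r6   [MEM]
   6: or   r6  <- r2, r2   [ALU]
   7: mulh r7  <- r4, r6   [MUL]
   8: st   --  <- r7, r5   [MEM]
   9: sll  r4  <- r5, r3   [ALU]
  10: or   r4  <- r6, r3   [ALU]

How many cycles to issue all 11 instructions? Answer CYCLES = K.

CYCLES = 7

t=0 i0/i1:xor/xor ; pair
t=1 i2:beq ; no-port BR/MEM
t=2 i3/i4:ld/sub ; pair
t=3 i5/i6:st/or ; pair
t=4 i7:mulh ; RAW r7
t=5 i8/i9:st/sll ; pair
t=6 i10:or ; tail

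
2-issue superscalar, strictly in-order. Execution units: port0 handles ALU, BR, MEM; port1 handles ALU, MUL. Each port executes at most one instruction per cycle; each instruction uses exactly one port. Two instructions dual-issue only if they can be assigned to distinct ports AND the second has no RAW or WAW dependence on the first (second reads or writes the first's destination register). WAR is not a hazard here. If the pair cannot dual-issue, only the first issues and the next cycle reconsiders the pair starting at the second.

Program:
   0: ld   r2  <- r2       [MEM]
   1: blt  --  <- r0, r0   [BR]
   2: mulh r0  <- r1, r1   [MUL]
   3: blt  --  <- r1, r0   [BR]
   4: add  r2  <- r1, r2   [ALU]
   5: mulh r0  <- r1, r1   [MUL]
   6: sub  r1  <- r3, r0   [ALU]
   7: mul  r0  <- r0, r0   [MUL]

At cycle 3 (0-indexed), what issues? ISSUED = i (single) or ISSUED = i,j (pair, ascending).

c0: i0 ld  no-port MEM/BR
c1: i1/i2 blt/mulh  dual
c2: i3/i4 blt/add  dual
c3: i5 mulh  RAW r0
c4: i6/i7 sub/mul  dual

ISSUED = 5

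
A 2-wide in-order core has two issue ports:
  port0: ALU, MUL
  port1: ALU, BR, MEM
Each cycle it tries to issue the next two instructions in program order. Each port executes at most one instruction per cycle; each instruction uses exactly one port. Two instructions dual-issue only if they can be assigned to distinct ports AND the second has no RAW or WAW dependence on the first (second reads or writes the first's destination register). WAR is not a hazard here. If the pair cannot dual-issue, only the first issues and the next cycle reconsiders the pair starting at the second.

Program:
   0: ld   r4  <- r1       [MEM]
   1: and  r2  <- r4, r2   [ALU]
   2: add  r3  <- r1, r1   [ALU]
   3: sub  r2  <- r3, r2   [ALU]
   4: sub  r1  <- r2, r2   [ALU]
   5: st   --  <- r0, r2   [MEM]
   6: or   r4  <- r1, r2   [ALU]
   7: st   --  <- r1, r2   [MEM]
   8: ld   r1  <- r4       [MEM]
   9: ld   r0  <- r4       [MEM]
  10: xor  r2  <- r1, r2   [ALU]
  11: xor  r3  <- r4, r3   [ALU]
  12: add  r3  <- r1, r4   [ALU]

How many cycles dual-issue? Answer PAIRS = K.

#0 head=0: ld i0 RAW r4
#1 head=1: and;add i1&i2 2-wide
#2 head=3: sub i3 RAW r2
#3 head=4: sub;st i4&i5 2-wide
#4 head=6: or;st i6&i7 2-wide
#5 head=8: ld i8 no-port MEM/MEM
#6 head=9: ld;xor i9&i10 2-wide
#7 head=11: xor i11 WAW r3
#8 head=12: add i12 tail

PAIRS = 4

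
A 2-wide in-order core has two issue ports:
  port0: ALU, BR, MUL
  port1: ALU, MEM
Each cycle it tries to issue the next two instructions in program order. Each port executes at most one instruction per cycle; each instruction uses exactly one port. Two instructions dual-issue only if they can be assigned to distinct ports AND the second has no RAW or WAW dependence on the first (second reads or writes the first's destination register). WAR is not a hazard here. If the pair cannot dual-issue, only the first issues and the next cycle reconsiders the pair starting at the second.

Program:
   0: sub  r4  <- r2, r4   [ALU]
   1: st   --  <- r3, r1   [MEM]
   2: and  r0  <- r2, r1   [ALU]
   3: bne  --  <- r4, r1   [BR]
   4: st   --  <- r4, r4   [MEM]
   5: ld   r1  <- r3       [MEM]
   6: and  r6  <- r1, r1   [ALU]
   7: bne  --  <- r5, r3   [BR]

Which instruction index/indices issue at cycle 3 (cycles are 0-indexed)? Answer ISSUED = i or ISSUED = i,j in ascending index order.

[0] i0,i1  sub/st  -- 2-wide
[1] i2,i3  and/bne  -- 2-wide
[2] i4  st  -- no-port MEM/MEM
[3] i5  ld  -- RAW r1
[4] i6,i7  and/bne  -- 2-wide

ISSUED = 5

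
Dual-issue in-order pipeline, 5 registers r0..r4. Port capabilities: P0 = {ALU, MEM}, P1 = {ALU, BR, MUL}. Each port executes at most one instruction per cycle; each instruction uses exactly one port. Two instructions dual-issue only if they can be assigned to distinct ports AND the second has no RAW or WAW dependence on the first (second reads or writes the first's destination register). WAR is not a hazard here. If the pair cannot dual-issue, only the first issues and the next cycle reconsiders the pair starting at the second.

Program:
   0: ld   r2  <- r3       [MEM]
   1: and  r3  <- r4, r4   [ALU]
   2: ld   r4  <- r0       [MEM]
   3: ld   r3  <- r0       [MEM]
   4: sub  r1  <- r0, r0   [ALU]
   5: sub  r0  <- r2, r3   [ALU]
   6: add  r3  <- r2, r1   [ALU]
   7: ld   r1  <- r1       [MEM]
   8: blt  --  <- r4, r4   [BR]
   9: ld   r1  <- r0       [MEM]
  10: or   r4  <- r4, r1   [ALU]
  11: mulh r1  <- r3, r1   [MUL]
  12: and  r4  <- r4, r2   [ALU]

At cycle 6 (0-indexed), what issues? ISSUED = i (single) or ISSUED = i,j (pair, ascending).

c0: i0/i1 ld.MEM;and.ALU  2-wide
c1: i2 ld.MEM  no-port MEM/MEM
c2: i3/i4 ld.MEM;sub.ALU  2-wide
c3: i5/i6 sub.ALU;add.ALU  2-wide
c4: i7/i8 ld.MEM;blt.BR  2-wide
c5: i9 ld.MEM  RAW r1
c6: i10/i11 or.ALU;mulh.MUL  2-wide
c7: i12 and.ALU  tail

ISSUED = 10,11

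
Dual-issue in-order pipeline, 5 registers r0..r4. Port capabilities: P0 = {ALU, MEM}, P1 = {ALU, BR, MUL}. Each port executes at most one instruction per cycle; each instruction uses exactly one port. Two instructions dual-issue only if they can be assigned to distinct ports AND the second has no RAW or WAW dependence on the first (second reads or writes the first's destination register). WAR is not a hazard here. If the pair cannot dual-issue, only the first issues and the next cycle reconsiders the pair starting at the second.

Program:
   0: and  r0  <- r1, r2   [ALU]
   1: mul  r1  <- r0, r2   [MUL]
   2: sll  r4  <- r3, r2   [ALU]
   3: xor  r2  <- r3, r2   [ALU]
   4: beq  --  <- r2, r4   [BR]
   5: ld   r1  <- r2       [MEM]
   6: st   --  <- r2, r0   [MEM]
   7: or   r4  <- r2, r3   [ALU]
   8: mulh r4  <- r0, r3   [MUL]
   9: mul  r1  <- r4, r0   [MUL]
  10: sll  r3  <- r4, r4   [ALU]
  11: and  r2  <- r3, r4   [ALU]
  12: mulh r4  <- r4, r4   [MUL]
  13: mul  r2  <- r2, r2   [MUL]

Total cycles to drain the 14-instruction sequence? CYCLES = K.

#0 head=0: and i0 RAW r0
#1 head=1: mul sll i1+i2 2-wide
#2 head=3: xor i3 RAW r2
#3 head=4: beq ld i4+i5 2-wide
#4 head=6: st or i6+i7 2-wide
#5 head=8: mulh i8 no-port MUL/MUL
#6 head=9: mul sll i9+i10 2-wide
#7 head=11: and mulh i11+i12 2-wide
#8 head=13: mul i13 tail

CYCLES = 9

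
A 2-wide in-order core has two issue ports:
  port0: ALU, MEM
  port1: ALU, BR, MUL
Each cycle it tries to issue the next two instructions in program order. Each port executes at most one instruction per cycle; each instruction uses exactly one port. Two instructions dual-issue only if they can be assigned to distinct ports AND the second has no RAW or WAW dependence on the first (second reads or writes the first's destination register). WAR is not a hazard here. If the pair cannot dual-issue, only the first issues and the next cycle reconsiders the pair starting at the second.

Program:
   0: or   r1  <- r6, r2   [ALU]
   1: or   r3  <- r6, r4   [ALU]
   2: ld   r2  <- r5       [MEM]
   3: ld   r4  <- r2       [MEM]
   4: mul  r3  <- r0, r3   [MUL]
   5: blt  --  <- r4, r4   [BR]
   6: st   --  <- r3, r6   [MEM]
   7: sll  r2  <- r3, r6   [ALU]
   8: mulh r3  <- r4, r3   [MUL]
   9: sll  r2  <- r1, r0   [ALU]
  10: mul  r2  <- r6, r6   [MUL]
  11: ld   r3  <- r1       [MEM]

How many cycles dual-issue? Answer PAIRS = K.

  cy0 -> i0+i1 (or/or) pair
  cy1 -> i2 (ld) no-port MEM/MEM
  cy2 -> i3+i4 (ld/mul) pair
  cy3 -> i5+i6 (blt/st) pair
  cy4 -> i7+i8 (sll/mulh) pair
  cy5 -> i9 (sll) WAW r2
  cy6 -> i10+i11 (mul/ld) pair

PAIRS = 5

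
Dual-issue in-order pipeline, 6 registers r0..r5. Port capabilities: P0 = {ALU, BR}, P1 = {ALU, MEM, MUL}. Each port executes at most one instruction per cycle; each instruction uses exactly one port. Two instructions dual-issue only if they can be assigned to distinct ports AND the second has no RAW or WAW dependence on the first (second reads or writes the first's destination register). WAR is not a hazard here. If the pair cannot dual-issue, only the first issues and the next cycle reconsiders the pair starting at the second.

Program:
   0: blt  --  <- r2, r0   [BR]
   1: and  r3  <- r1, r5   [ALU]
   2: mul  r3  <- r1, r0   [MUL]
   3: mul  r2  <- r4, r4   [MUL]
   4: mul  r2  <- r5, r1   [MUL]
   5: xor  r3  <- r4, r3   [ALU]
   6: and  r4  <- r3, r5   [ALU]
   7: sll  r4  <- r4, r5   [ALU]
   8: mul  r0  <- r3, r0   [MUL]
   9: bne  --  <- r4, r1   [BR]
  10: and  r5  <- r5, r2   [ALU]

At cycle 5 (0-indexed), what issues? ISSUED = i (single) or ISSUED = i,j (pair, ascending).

  cy0 -> i0/i1 (blt/and) dual
  cy1 -> i2 (mul) no-port MUL/MUL
  cy2 -> i3 (mul) no-port MUL/MUL
  cy3 -> i4/i5 (mul/xor) dual
  cy4 -> i6 (and) RAW+WAW r4
  cy5 -> i7/i8 (sll/mul) dual
  cy6 -> i9/i10 (bne/and) dual

ISSUED = 7,8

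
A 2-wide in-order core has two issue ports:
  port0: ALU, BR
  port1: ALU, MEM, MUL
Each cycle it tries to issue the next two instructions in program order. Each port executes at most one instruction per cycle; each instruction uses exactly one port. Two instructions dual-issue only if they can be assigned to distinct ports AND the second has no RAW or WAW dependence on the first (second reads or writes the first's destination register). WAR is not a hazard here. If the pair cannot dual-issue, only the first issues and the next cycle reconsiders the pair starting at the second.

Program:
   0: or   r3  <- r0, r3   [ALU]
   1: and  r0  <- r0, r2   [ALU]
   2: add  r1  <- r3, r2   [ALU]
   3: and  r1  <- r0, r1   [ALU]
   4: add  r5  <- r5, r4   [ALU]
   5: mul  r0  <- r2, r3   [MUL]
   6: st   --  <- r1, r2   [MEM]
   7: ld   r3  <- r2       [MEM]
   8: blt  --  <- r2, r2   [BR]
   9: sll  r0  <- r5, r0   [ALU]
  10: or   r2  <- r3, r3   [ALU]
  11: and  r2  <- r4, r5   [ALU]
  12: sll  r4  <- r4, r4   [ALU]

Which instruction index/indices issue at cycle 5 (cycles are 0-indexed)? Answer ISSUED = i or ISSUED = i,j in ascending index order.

#0 head=0: or.ALU and.ALU i0&i1 pair
#1 head=2: add.ALU i2 RAW+WAW r1
#2 head=3: and.ALU add.ALU i3&i4 pair
#3 head=5: mul.MUL i5 no-port MUL/MEM
#4 head=6: st.MEM i6 no-port MEM/MEM
#5 head=7: ld.MEM blt.BR i7&i8 pair
#6 head=9: sll.ALU or.ALU i9&i10 pair
#7 head=11: and.ALU sll.ALU i11&i12 pair

ISSUED = 7,8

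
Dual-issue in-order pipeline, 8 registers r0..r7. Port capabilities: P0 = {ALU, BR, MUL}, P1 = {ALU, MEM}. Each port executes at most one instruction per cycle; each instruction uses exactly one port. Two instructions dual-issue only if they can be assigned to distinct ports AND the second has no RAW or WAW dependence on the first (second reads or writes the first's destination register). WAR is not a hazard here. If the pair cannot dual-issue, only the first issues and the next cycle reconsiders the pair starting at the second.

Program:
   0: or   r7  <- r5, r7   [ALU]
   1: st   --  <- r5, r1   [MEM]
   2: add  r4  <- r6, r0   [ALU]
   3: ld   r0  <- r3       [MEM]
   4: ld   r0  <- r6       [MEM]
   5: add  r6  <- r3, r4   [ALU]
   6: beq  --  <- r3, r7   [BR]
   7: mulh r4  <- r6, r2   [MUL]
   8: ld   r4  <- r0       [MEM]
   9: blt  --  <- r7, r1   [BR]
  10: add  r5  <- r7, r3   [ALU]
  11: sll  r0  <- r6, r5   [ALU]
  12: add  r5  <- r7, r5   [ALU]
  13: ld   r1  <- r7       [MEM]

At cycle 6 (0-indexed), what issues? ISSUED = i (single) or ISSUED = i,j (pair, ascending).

t=0 i0/i1:or.ALU st.MEM ; dual
t=1 i2/i3:add.ALU ld.MEM ; dual
t=2 i4/i5:ld.MEM add.ALU ; dual
t=3 i6:beq.BR ; no-port BR/MUL
t=4 i7:mulh.MUL ; WAW r4
t=5 i8/i9:ld.MEM blt.BR ; dual
t=6 i10:add.ALU ; RAW r5
t=7 i11/i12:sll.ALU add.ALU ; dual
t=8 i13:ld.MEM ; tail

ISSUED = 10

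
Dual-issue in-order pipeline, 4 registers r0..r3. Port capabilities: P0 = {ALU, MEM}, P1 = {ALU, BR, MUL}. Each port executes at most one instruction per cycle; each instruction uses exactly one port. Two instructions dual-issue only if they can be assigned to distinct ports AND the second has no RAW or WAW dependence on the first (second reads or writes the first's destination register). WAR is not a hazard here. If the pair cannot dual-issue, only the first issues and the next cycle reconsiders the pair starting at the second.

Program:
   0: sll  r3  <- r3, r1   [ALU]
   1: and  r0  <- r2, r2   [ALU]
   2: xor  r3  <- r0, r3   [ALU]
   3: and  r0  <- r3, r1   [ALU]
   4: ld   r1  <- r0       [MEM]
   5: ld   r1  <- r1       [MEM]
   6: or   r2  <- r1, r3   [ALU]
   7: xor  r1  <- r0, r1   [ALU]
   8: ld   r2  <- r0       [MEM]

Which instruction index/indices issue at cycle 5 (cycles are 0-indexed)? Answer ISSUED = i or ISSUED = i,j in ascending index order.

ISSUED = 6,7

c0: i0/i1 sll/and  pair
c1: i2 xor  RAW r3
c2: i3 and  RAW r0
c3: i4 ld  no-port MEM/MEM
c4: i5 ld  RAW r1
c5: i6/i7 or/xor  pair
c6: i8 ld  tail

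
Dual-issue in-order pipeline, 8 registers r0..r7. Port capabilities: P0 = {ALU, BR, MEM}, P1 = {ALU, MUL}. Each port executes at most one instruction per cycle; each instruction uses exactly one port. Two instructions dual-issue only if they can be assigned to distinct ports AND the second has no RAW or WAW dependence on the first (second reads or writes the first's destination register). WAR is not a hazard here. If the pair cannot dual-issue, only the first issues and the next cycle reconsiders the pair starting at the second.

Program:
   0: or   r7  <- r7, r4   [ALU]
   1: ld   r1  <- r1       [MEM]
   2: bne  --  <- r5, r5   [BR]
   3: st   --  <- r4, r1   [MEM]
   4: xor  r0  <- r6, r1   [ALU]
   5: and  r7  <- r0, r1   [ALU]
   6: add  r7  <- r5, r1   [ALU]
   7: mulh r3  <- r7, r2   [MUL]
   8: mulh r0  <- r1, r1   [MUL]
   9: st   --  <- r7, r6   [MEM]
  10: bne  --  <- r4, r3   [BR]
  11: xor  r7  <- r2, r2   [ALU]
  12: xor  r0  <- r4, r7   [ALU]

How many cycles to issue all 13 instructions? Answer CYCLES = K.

c0: i0/i1 or ld  dual
c1: i2 bne  no-port BR/MEM
c2: i3/i4 st xor  dual
c3: i5 and  WAW r7
c4: i6 add  RAW r7
c5: i7 mulh  no-port MUL/MUL
c6: i8/i9 mulh st  dual
c7: i10/i11 bne xor  dual
c8: i12 xor  tail

CYCLES = 9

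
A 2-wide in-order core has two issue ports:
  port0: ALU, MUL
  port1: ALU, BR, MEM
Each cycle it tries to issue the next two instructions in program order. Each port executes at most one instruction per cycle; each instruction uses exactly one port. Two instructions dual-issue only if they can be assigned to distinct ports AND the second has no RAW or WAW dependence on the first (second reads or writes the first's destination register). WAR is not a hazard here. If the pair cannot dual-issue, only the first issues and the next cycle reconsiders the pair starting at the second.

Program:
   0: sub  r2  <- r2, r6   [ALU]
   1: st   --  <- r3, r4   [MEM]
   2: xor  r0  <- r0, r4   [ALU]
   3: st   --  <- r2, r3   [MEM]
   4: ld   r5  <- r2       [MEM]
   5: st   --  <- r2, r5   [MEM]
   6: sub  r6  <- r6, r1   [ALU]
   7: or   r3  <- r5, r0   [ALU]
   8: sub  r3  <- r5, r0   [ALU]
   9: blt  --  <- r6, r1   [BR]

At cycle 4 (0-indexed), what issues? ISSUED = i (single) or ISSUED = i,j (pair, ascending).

ISSUED = 7

c0: i0&i1 sub.ALU+st.MEM  dual
c1: i2&i3 xor.ALU+st.MEM  dual
c2: i4 ld.MEM  no-port MEM/MEM
c3: i5&i6 st.MEM+sub.ALU  dual
c4: i7 or.ALU  WAW r3
c5: i8&i9 sub.ALU+blt.BR  dual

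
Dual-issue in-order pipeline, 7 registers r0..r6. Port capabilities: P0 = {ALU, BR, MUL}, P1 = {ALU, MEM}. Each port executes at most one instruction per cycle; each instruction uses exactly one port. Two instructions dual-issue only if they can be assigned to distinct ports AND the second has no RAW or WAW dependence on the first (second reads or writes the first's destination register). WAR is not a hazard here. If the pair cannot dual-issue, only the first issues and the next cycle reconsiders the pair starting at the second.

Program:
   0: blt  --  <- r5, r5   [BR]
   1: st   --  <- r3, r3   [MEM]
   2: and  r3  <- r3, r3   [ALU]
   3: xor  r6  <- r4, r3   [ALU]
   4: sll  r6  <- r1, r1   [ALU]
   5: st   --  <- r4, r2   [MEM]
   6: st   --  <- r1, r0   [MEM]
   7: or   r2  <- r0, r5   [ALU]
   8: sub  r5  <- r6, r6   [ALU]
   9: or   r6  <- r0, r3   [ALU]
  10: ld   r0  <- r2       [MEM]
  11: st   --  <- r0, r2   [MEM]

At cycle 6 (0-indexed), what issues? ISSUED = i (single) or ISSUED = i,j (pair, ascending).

ISSUED = 10

0. blt.BR/st.MEM @i0/i1  | dual
1. and.ALU @i2  | RAW r3
2. xor.ALU @i3  | WAW r6
3. sll.ALU/st.MEM @i4/i5  | dual
4. st.MEM/or.ALU @i6/i7  | dual
5. sub.ALU/or.ALU @i8/i9  | dual
6. ld.MEM @i10  | no-port MEM/MEM
7. st.MEM @i11  | tail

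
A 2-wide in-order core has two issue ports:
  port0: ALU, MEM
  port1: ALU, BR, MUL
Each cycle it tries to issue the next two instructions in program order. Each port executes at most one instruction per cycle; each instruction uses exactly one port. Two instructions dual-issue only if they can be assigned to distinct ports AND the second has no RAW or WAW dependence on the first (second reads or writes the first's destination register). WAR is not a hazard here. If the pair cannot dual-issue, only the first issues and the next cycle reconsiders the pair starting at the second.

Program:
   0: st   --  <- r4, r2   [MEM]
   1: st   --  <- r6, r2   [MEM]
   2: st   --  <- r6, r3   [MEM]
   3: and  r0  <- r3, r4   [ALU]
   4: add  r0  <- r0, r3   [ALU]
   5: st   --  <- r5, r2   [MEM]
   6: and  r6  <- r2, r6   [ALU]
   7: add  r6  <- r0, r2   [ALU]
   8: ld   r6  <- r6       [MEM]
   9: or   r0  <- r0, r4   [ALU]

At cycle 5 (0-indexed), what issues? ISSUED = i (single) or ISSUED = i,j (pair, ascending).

  cy0 -> i0 (st.MEM) no-port MEM/MEM
  cy1 -> i1 (st.MEM) no-port MEM/MEM
  cy2 -> i2&i3 (st.MEM and.ALU) dual
  cy3 -> i4&i5 (add.ALU st.MEM) dual
  cy4 -> i6 (and.ALU) WAW r6
  cy5 -> i7 (add.ALU) RAW+WAW r6
  cy6 -> i8&i9 (ld.MEM or.ALU) dual

ISSUED = 7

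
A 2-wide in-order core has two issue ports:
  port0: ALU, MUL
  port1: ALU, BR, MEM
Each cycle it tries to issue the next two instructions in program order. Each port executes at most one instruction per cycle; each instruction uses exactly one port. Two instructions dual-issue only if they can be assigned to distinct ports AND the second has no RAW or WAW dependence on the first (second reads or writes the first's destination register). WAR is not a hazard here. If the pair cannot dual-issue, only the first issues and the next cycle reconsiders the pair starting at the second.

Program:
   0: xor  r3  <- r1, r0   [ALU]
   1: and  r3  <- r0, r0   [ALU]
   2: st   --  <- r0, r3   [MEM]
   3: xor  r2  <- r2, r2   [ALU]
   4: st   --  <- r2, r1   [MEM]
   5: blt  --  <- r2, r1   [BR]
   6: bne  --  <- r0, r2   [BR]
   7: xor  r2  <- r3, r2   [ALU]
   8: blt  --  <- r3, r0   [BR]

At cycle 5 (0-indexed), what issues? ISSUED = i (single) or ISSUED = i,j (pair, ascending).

#0 head=0: xor i0 WAW r3
#1 head=1: and i1 RAW r3
#2 head=2: st/xor i2,i3 pair
#3 head=4: st i4 no-port MEM/BR
#4 head=5: blt i5 no-port BR/BR
#5 head=6: bne/xor i6,i7 pair
#6 head=8: blt i8 tail

ISSUED = 6,7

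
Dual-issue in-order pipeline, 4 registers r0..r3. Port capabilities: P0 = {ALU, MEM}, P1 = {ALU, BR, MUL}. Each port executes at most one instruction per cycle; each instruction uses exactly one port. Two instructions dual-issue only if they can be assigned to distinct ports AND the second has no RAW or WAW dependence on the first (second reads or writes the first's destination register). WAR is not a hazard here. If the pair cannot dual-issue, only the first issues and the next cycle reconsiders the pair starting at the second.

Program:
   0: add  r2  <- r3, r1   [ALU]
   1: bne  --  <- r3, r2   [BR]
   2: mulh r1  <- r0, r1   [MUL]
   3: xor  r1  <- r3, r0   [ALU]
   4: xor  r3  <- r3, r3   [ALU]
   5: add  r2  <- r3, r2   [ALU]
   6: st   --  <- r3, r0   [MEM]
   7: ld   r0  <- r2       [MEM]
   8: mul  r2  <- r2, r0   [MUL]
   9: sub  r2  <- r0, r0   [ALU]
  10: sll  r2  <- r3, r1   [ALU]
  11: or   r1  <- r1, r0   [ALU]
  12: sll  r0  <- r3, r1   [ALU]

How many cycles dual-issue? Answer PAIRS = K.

PAIRS = 3

c0: i0 add  RAW r2
c1: i1 bne  no-port BR/MUL
c2: i2 mulh  WAW r1
c3: i3+i4 xor xor  pair
c4: i5+i6 add st  pair
c5: i7 ld  RAW r0
c6: i8 mul  WAW r2
c7: i9 sub  WAW r2
c8: i10+i11 sll or  pair
c9: i12 sll  tail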